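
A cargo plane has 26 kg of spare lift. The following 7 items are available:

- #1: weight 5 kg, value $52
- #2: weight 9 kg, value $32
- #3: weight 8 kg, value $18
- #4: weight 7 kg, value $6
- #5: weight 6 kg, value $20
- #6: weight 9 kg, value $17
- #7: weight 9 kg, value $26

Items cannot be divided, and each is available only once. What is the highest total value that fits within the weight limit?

This is a 0/1 knapsack; check combinations near the capacity.
- #1+#2+#7: weight 5+9+9=23, value 52+32+26=110
- #1+#2+#5: weight 5+9+6=20, value 52+32+20=104
- #1+#2+#3: weight 5+9+8=22, value 52+32+18=102
- #1+#2+#6: weight 5+9+9=23, value 52+32+17=101
Best: $110.

$110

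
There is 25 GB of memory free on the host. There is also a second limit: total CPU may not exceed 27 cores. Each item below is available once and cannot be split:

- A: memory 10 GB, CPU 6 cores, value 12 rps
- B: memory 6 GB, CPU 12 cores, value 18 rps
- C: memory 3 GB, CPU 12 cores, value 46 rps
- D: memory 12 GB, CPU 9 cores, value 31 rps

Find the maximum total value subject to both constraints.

89 rps

Feasible sets respecting both limits:
- A+C+D: memory 25, CPU 27, value 89
- C+D: memory 15, CPU 21, value 77
- B+C: memory 9, CPU 24, value 64
Best: 89 rps.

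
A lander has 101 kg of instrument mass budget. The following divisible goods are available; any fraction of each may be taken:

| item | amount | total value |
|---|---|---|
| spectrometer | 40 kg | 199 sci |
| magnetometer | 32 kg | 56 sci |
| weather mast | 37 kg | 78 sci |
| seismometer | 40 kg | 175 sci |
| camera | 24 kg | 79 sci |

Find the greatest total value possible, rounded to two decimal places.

Take in order of value per unit:
- spectrometer (199/40 per unit): all 40 → value 199, running total 199.00
- seismometer (175/40 per unit): all 40 → value 175, running total 374.00
- camera (79/24 per unit): 21 of 24 → value 21×79/24 = 69.1250, running total 443.13
Total 443.13.

443.13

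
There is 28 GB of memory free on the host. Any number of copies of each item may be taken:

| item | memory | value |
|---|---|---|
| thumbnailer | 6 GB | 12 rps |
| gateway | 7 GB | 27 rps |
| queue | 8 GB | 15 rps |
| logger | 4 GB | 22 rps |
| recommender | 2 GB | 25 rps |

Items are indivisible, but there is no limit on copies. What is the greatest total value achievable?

350 rps

Best value-per-unit is recommender at 25/2, and filling with it alone uses memory 14×2=28. No mix of the others beats 14×25 = 350.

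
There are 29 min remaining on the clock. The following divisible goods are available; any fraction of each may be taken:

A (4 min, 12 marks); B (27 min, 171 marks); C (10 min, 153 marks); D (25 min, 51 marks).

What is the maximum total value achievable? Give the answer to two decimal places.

Take in order of value per unit:
- C (153/10 per unit): all 10 → value 153, running total 153.00
- B (171/27 per unit): 19 of 27 → value 19×171/27 = 120.3333, running total 273.33
Total 273.33.

273.33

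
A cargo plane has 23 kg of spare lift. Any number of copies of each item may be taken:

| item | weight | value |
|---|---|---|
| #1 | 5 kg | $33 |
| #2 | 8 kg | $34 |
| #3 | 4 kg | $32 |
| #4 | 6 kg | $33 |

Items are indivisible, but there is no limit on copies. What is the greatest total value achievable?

$163

Best value-per-unit is #3 at 32/4; filling with it alone gives 5×32 = 160.
Optimal mix: 3×#1 + 2×#3 → weight 23, value 163.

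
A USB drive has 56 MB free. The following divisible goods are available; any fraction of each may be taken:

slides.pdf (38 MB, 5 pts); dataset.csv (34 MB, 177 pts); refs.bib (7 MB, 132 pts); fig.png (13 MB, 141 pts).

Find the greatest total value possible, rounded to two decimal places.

Take in order of value per unit:
- refs.bib (132/7 per unit): all 7 → value 132, running total 132.00
- fig.png (141/13 per unit): all 13 → value 141, running total 273.00
- dataset.csv (177/34 per unit): all 34 → value 177, running total 450.00
- slides.pdf (5/38 per unit): 2 of 38 → value 2×5/38 = 0.2632, running total 450.26
Total 450.26.

450.26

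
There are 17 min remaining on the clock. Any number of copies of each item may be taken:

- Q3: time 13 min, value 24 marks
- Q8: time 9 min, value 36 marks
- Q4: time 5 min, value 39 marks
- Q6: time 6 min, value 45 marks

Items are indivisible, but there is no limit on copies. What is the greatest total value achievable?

129 marks

Best value-per-unit is Q4 at 39/5; filling with it alone gives 3×39 = 117.
Optimal mix: 1×Q4 + 2×Q6 → time 17, value 129.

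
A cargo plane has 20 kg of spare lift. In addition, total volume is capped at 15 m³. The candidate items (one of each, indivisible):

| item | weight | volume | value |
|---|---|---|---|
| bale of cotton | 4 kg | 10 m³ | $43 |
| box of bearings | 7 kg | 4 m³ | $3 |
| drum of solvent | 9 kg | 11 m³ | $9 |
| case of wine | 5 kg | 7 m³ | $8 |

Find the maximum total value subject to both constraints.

Feasible sets respecting both limits:
- bale of cotton+box of bearings: weight 11, volume 14, value 46
- bale of cotton: weight 4, volume 10, value 43
- box of bearings+drum of solvent: weight 16, volume 15, value 12
Best: $46.

$46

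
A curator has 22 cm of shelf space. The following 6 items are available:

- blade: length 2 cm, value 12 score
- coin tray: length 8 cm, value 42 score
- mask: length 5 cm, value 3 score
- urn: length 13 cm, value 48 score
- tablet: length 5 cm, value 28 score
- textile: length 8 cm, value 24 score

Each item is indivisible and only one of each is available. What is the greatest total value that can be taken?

This is a 0/1 knapsack; check combinations near the capacity.
- coin tray+tablet+textile: length 8+5+8=21, value 42+28+24=94
- coin tray+urn: length 8+13=21, value 42+48=90
- blade+urn+tablet: length 2+13+5=20, value 12+48+28=88
- blade+coin tray+mask+tablet: length 2+8+5+5=20, value 12+42+3+28=85
Best: 94 score.

94 score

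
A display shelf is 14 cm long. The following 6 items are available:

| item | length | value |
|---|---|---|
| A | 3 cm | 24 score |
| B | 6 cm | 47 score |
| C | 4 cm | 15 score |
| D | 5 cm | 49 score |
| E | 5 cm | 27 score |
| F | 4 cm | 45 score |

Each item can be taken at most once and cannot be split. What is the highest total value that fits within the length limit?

Check high-value combinations within 14 cm:
- D+E+F: length 5+5+4=14, value 49+27+45=121
- A+B+D: length 3+6+5=14, value 24+47+49=120
- A+D+F: length 3+5+4=12, value 24+49+45=118
- A+B+F: length 3+6+4=13, value 24+47+45=116
- C+D+F: length 4+5+4=13, value 15+49+45=109
Best: 121 score.

121 score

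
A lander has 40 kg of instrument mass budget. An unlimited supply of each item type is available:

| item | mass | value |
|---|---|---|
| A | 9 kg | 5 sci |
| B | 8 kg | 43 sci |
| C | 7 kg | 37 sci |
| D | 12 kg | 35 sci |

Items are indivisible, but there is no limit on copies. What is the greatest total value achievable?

Best value-per-unit is B at 43/8, and filling with it alone uses mass 5×8=40. No mix of the others beats 5×43 = 215.

215 sci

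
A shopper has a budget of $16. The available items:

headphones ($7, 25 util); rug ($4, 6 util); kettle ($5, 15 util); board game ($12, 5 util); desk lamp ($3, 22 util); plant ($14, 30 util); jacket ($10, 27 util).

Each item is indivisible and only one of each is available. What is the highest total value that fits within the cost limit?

62 util

Check high-value combinations within $16:
- headphones+kettle+desk lamp: cost 7+5+3=15, value 25+15+22=62
- headphones+rug+desk lamp: cost 7+4+3=14, value 25+6+22=53
- desk lamp+jacket: cost 3+10=13, value 22+27=49
- headphones+desk lamp: cost 7+3=10, value 25+22=47
Best: 62 util.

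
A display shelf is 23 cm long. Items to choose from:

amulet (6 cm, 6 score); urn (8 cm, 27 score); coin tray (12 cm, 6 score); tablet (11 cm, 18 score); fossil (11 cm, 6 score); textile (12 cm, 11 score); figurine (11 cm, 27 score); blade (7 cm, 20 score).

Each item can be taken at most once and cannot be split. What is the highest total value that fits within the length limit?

54 score

Check high-value combinations within 23 cm:
- urn+figurine: length 8+11=19, value 27+27=54
- amulet+urn+blade: length 6+8+7=21, value 6+27+20=53
- urn+blade: length 8+7=15, value 27+20=47
Best: 54 score.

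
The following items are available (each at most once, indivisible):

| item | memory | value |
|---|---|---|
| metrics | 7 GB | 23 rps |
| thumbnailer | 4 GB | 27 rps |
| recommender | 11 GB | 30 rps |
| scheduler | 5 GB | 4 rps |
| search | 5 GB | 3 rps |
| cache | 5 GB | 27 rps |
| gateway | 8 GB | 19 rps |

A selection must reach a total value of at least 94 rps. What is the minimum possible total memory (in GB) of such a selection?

24

Subsets with value ≥ 94, sorted by total memory:
- metrics+thumbnailer+cache+gateway: memory 24, value 96
- metrics+thumbnailer+recommender+cache: memory 27, value 107
- thumbnailer+recommender+cache+gateway: memory 28, value 103
Minimum memory: 24 GB.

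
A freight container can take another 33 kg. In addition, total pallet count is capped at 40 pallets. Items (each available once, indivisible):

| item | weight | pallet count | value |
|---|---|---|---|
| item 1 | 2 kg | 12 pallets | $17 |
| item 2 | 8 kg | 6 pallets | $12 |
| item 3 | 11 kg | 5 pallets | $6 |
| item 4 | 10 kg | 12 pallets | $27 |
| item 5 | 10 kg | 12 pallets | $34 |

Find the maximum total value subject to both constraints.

$78

Feasible sets respecting both limits:
- item 1+item 4+item 5: weight 22, pallet count 36, value 78
- item 2+item 4+item 5: weight 28, pallet count 30, value 73
- item 1+item 2+item 3+item 5: weight 31, pallet count 35, value 69
Best: $78.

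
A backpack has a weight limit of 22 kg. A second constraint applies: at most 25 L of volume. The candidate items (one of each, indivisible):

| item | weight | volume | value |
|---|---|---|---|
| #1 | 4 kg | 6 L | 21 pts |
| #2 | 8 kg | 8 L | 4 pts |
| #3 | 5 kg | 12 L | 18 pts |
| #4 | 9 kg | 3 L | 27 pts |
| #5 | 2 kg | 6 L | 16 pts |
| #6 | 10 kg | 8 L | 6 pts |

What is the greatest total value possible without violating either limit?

Feasible sets respecting both limits:
- #1+#3+#4: weight 18, volume 21, value 66
- #1+#4+#5: weight 15, volume 15, value 64
- #3+#4+#5: weight 16, volume 21, value 61
Best: 66 pts.

66 pts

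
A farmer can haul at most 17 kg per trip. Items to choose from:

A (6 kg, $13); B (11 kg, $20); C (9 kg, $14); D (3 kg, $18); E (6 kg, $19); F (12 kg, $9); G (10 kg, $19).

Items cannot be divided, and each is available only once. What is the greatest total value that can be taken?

$50

Check high-value combinations within 17 kg:
- A+D+E: weight 6+3+6=15, value 13+18+19=50
- B+E: weight 11+6=17, value 20+19=39
- B+D: weight 11+3=14, value 20+18=38
- E+G: weight 6+10=16, value 19+19=38
Best: $50.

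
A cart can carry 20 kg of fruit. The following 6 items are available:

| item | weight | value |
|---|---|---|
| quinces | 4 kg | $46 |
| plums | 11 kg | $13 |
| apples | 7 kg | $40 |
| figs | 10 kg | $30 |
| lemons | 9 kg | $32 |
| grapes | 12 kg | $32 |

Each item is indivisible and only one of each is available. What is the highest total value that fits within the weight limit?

This is a 0/1 knapsack; check combinations near the capacity.
- quinces+apples+lemons: weight 4+7+9=20, value 46+40+32=118
- quinces+apples: weight 4+7=11, value 46+40=86
- quinces+lemons: weight 4+9=13, value 46+32=78
- quinces+grapes: weight 4+12=16, value 46+32=78
Best: $118.

$118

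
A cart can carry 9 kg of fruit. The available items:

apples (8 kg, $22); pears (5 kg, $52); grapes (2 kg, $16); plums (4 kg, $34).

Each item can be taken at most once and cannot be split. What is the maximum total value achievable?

$86

Check high-value combinations within 9 kg:
- pears+plums: weight 5+4=9, value 52+34=86
- pears+grapes: weight 5+2=7, value 52+16=68
- pears: weight 5, value 52
- grapes+plums: weight 2+4=6, value 16+34=50
- plums: weight 4, value 34
Best: $86.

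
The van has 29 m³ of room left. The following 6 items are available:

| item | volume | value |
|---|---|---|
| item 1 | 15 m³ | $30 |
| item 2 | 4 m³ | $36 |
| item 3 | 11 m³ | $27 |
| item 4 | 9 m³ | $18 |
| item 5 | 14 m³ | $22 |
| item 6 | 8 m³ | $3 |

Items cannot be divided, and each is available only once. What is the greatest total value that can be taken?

Check high-value combinations within 29 m³:
- item 2+item 3+item 5: volume 4+11+14=29, value 36+27+22=85
- item 1+item 2+item 4: volume 15+4+9=28, value 30+36+18=84
- item 2+item 3+item 4: volume 4+11+9=24, value 36+27+18=81
- item 2+item 4+item 5: volume 4+9+14=27, value 36+18+22=76
Best: $85.

$85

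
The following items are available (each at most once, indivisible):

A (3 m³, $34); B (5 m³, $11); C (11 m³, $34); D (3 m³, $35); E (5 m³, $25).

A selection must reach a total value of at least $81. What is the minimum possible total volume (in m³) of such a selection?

Subsets with value ≥ 81, sorted by total volume:
- A+D+E: volume 11, value 94
- A+B+D+E: volume 16, value 105
Minimum volume: 11 m³.

11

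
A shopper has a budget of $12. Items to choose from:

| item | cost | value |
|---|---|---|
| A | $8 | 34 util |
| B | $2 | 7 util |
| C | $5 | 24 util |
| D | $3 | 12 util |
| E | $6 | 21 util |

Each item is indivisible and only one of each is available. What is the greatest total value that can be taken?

46 util

This is a 0/1 knapsack; check combinations near the capacity.
- A+D: cost 8+3=11, value 34+12=46
- C+E: cost 5+6=11, value 24+21=45
- B+C+D: cost 2+5+3=10, value 7+24+12=43
- A+B: cost 8+2=10, value 34+7=41
- B+D+E: cost 2+3+6=11, value 7+12+21=40
Best: 46 util.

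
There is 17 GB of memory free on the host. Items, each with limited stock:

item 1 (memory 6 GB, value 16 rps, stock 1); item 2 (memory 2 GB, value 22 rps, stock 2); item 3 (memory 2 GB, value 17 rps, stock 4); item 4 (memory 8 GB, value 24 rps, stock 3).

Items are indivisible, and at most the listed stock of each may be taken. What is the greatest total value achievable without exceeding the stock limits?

112 rps

Best selections within memory 17 and stock limits:
- 2×item 2 + 4×item 3: memory 12, value 112
- 1×item 1 + 2×item 2 + 3×item 3: memory 16, value 111
- 1×item 1 + 1×item 2 + 4×item 3: memory 16, value 106
Best: 112 rps.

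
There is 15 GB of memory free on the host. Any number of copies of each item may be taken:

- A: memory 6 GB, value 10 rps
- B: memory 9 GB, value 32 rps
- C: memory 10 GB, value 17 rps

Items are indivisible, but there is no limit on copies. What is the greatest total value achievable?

42 rps

Best value-per-unit is B at 32/9; filling with it alone gives 1×32 = 32.
Optimal mix: 1×A + 1×B → memory 15, value 42.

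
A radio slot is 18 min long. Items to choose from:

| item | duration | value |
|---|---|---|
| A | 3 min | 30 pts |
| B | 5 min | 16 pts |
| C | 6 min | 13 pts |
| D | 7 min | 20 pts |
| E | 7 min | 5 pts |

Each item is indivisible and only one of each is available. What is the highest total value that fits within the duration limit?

66 pts

Check high-value combinations within 18 min:
- A+B+D: duration 3+5+7=15, value 30+16+20=66
- A+C+D: duration 3+6+7=16, value 30+13+20=63
- A+B+C: duration 3+5+6=14, value 30+16+13=59
- A+D+E: duration 3+7+7=17, value 30+20+5=55
Best: 66 pts.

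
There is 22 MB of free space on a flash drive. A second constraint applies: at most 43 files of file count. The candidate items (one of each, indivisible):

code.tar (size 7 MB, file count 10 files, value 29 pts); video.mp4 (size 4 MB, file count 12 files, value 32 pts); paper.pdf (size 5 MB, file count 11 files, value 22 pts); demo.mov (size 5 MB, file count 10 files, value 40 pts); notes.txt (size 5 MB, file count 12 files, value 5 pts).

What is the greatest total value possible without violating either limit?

Feasible sets respecting both limits:
- code.tar+video.mp4+paper.pdf+demo.mov: size 21, file count 43, value 123
- code.tar+video.mp4+demo.mov: size 16, file count 32, value 101
- code.tar+paper.pdf+demo.mov+notes.txt: size 22, file count 43, value 96
- video.mp4+paper.pdf+demo.mov: size 14, file count 33, value 94
Best: 123 pts.

123 pts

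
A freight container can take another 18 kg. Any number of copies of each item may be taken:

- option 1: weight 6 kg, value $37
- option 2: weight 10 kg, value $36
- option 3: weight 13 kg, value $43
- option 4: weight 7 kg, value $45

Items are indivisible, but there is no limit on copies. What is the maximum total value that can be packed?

$111

Best value-per-unit is option 4 at 45/7; filling with it alone gives 2×45 = 90.
Optimal mix: 3×option 1 → weight 18, value 111.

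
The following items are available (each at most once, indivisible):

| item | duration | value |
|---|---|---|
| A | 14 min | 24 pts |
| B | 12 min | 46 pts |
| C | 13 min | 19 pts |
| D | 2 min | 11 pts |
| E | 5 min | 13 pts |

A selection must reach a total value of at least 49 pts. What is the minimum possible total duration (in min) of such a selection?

14

Subsets with value ≥ 49, sorted by total duration:
- B+D: duration 14, value 57
- B+E: duration 17, value 59
Minimum duration: 14 min.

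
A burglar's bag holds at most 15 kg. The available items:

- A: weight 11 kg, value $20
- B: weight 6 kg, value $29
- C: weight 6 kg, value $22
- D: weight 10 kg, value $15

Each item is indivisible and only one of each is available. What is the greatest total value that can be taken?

$51

This is a 0/1 knapsack; check combinations near the capacity.
- B+C: weight 6+6=12, value 29+22=51
- B: weight 6, value 29
- C: weight 6, value 22
- A: weight 11, value 20
Best: $51.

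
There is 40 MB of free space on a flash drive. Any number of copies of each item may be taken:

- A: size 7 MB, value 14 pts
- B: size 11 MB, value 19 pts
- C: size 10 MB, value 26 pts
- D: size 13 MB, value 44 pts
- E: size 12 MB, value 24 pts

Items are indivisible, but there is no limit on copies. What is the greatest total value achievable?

132 pts

Best value-per-unit is D at 44/13, and filling with it alone uses size 3×13=39. No mix of the others beats 3×44 = 132.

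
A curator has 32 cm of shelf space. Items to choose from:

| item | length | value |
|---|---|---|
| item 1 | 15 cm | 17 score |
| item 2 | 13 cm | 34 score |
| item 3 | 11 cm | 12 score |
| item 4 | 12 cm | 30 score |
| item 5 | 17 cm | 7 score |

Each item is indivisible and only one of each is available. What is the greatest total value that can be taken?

Check high-value combinations within 32 cm:
- item 2+item 4: length 13+12=25, value 34+30=64
- item 1+item 2: length 15+13=28, value 17+34=51
- item 1+item 4: length 15+12=27, value 17+30=47
- item 2+item 3: length 13+11=24, value 34+12=46
Best: 64 score.

64 score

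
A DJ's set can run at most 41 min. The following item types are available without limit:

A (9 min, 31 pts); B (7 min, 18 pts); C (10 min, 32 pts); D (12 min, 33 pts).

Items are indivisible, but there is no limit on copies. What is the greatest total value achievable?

129 pts

Best value-per-unit is A at 31/9; filling with it alone gives 4×31 = 124.
Optimal mix: 3×A + 2×B → duration 41, value 129.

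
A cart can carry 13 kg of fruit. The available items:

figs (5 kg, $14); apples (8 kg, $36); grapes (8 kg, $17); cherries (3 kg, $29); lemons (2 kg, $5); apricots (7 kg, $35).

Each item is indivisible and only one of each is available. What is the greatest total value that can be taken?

Check high-value combinations within 13 kg:
- apples+cherries+lemons: weight 8+3+2=13, value 36+29+5=70
- cherries+lemons+apricots: weight 3+2+7=12, value 29+5+35=69
- apples+cherries: weight 8+3=11, value 36+29=65
Best: $70.

$70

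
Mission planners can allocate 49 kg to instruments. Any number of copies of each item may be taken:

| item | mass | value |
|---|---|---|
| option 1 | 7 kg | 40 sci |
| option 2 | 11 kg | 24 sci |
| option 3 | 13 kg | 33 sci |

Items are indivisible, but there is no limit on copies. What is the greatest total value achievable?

280 sci

Best value-per-unit is option 1 at 40/7, and filling with it alone uses mass 7×7=49. No mix of the others beats 7×40 = 280.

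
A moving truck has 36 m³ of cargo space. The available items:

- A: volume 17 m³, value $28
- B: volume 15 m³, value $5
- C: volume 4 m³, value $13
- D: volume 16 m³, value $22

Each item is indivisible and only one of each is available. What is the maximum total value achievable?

$50

This is a 0/1 knapsack; check combinations near the capacity.
- A+D: volume 17+16=33, value 28+22=50
- A+B+C: volume 17+15+4=36, value 28+5+13=46
- A+C: volume 17+4=21, value 28+13=41
Best: $50.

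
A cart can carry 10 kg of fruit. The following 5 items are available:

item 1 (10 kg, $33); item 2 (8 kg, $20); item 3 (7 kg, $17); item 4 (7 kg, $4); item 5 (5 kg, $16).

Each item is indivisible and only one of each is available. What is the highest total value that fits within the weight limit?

$33

Check high-value combinations within 10 kg:
- item 1: weight 10, value 33
- item 2: weight 8, value 20
- item 3: weight 7, value 17
- item 5: weight 5, value 16
Best: $33.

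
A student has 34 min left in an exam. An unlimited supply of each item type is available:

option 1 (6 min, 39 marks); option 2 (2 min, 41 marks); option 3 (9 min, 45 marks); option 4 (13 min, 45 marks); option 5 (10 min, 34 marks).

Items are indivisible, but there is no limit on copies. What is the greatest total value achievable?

Best value-per-unit is option 2 at 41/2, and filling with it alone uses time 17×2=34. No mix of the others beats 17×41 = 697.

697 marks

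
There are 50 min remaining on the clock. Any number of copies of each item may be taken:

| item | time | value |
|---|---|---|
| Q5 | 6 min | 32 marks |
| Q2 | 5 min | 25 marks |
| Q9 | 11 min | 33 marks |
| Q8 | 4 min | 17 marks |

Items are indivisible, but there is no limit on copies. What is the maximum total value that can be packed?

Best value-per-unit is Q5 at 32/6; filling with it alone gives 8×32 = 256.
Optimal mix: 5×Q5 + 4×Q2 → time 50, value 260.

260 marks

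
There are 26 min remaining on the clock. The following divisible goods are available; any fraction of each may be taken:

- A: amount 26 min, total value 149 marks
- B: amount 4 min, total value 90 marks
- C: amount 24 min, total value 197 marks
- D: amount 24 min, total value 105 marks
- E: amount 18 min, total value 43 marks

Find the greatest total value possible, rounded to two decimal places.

270.58

Take in order of value per unit:
- B (90/4 per unit): all 4 → value 90, running total 90.00
- C (197/24 per unit): 22 of 24 → value 22×197/24 = 180.5833, running total 270.58
Total 270.58.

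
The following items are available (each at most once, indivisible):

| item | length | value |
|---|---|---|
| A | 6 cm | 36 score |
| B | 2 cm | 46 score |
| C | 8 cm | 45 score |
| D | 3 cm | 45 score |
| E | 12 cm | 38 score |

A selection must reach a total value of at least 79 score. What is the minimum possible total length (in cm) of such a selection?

Subsets with value ≥ 79, sorted by total length:
- B+D: length 5, value 91
- A+B: length 8, value 82
Minimum length: 5 cm.

5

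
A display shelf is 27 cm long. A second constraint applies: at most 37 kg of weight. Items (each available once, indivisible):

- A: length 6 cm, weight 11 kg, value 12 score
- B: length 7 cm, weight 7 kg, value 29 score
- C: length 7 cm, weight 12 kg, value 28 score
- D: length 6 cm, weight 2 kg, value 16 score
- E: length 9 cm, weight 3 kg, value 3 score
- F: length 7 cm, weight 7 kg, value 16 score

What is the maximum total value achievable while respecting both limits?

89 score

Feasible sets respecting both limits:
- B+C+D+F: length 27, weight 28, value 89
- A+B+C+D: length 26, weight 32, value 85
- A+B+C+F: length 27, weight 37, value 85
- B+C+D: length 20, weight 21, value 73
Best: 89 score.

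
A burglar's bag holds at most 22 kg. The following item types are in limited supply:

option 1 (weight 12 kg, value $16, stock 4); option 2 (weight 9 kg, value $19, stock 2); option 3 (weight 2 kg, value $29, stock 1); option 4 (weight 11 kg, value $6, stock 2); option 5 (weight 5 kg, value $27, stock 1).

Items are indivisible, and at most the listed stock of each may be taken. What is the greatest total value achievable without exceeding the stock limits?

$75

Top feasible selections:
- 1×option 2 + 1×option 3 + 1×option 5: weight 16, value 75
- 1×option 1 + 1×option 3 + 1×option 5: weight 19, value 72
- 2×option 2 + 1×option 3: weight 20, value 67
Best: $75.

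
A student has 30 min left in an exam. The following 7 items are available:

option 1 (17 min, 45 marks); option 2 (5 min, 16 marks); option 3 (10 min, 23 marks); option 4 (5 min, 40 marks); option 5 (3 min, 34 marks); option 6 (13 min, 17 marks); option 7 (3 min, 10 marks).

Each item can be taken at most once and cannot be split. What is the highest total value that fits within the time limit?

Check high-value combinations within 30 min:
- option 1+option 2+option 4+option 5: time 17+5+5+3=30, value 45+16+40+34=135
- option 1+option 4+option 5+option 7: time 17+5+3+3=28, value 45+40+34+10=129
- option 2+option 3+option 4+option 5+option 7: time 5+10+5+3+3=26, value 16+23+40+34+10=123
- option 1+option 4+option 5: time 17+5+3=25, value 45+40+34=119
- option 2+option 4+option 5+option 6+option 7: time 5+5+3+13+3=29, value 16+40+34+17+10=117
Best: 135 marks.

135 marks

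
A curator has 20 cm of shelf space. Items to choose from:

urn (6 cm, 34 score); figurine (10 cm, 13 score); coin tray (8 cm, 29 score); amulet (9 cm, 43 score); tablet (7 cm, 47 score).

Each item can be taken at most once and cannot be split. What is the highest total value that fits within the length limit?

90 score

This is a 0/1 knapsack; check combinations near the capacity.
- amulet+tablet: length 9+7=16, value 43+47=90
- urn+tablet: length 6+7=13, value 34+47=81
- urn+amulet: length 6+9=15, value 34+43=77
- coin tray+tablet: length 8+7=15, value 29+47=76
- coin tray+amulet: length 8+9=17, value 29+43=72
Best: 90 score.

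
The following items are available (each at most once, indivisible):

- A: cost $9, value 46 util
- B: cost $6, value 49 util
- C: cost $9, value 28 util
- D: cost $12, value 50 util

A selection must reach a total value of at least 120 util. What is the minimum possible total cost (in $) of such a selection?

Subsets with value ≥ 120, sorted by total cost:
- A+B+C: cost 24, value 123
- A+B+D: cost 27, value 145
- B+C+D: cost 27, value 127
- A+C+D: cost 30, value 124
Minimum cost: 24 $.

24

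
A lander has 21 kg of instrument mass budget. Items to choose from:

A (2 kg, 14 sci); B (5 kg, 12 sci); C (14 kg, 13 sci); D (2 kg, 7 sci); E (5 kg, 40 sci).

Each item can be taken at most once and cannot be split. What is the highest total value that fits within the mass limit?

Check high-value combinations within 21 kg:
- A+B+D+E: mass 2+5+2+5=14, value 14+12+7+40=73
- A+C+E: mass 2+14+5=21, value 14+13+40=67
- A+B+E: mass 2+5+5=12, value 14+12+40=66
- A+D+E: mass 2+2+5=9, value 14+7+40=61
- C+D+E: mass 14+2+5=21, value 13+7+40=60
Best: 73 sci.

73 sci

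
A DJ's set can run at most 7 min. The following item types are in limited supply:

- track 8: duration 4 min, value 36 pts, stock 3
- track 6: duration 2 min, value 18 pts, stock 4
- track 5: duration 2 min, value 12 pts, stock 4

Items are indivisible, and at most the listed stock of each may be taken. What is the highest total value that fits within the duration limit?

Best selections within duration 7 and stock limits:
- 3×track 6: duration 6, value 54
- 1×track 8 + 1×track 6: duration 6, value 54
- 2×track 6 + 1×track 5: duration 6, value 48
- 1×track 8 + 1×track 5: duration 6, value 48
Best: 54 pts.

54 pts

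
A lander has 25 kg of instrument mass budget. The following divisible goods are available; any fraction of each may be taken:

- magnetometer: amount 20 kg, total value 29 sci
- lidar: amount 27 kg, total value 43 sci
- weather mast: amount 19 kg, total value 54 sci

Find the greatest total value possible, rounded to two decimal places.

63.56

Take in order of value per unit:
- weather mast (54/19 per unit): all 19 → value 54, running total 54.00
- lidar (43/27 per unit): 6 of 27 → value 6×43/27 = 9.5556, running total 63.56
Total 63.56.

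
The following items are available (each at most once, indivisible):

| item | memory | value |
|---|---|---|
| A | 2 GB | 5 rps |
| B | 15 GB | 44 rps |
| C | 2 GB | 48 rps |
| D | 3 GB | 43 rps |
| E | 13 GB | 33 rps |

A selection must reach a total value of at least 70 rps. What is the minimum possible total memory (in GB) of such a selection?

5

Subsets with value ≥ 70, sorted by total memory:
- C+D: memory 5, value 91
- A+C+D: memory 7, value 96
- C+E: memory 15, value 81
- D+E: memory 16, value 76
Minimum memory: 5 GB.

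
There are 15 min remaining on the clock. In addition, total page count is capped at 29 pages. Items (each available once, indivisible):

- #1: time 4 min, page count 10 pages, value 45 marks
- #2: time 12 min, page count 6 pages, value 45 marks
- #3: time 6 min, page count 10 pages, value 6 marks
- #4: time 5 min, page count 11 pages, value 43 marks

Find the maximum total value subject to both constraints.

Feasible sets respecting both limits:
- #1+#4: time 9, page count 21, value 88
- #1+#3: time 10, page count 20, value 51
- #3+#4: time 11, page count 21, value 49
Best: 88 marks.

88 marks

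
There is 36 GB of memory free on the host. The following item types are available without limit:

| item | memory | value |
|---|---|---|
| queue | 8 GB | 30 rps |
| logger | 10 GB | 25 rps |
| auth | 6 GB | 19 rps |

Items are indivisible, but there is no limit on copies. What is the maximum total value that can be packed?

Best value-per-unit is queue at 30/8; filling with it alone gives 4×30 = 120.
Optimal mix: 3×queue + 2×auth → memory 36, value 128.

128 rps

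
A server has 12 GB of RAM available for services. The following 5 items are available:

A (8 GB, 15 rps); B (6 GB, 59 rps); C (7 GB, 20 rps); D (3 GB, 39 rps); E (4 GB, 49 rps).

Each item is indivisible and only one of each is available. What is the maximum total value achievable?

Check high-value combinations within 12 GB:
- B+E: memory 6+4=10, value 59+49=108
- B+D: memory 6+3=9, value 59+39=98
- D+E: memory 3+4=7, value 39+49=88
- C+E: memory 7+4=11, value 20+49=69
Best: 108 rps.

108 rps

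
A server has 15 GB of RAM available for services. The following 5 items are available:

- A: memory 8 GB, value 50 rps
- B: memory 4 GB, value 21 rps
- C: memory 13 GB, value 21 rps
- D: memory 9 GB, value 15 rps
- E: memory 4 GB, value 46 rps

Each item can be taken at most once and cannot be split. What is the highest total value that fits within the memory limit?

Check high-value combinations within 15 GB:
- A+E: memory 8+4=12, value 50+46=96
- A+B: memory 8+4=12, value 50+21=71
- B+E: memory 4+4=8, value 21+46=67
Best: 96 rps.

96 rps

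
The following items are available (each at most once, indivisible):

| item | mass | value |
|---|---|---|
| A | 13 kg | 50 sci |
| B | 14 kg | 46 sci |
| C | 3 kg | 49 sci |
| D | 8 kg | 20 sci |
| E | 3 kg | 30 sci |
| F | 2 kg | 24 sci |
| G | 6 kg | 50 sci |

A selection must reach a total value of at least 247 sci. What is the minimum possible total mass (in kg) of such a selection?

Subsets with value ≥ 247, sorted by total mass:
- A+B+C+E+F+G: mass 41, value 249
- A+B+C+D+E+F+G: mass 49, value 269
Minimum mass: 41 kg.

41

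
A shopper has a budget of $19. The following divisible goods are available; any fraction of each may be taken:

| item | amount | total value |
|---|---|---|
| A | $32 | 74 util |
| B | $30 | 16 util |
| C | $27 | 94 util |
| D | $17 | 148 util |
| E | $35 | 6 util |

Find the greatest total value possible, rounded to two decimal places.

154.96

Take in order of value per unit:
- D (148/17 per unit): all 17 → value 148, running total 148.00
- C (94/27 per unit): 2 of 27 → value 2×94/27 = 6.9630, running total 154.96
Total 154.96.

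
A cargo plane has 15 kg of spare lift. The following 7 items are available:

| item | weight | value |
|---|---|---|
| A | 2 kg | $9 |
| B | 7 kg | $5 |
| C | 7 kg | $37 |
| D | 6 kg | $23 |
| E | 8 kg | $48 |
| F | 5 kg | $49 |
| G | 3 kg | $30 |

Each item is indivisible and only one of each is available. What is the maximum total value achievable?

$116

Check high-value combinations within 15 kg:
- C+F+G: weight 7+5+3=15, value 37+49+30=116
- A+E+F: weight 2+8+5=15, value 9+48+49=106
- D+F+G: weight 6+5+3=14, value 23+49+30=102
- E+F: weight 8+5=13, value 48+49=97
- A+C+F: weight 2+7+5=14, value 9+37+49=95
Best: $116.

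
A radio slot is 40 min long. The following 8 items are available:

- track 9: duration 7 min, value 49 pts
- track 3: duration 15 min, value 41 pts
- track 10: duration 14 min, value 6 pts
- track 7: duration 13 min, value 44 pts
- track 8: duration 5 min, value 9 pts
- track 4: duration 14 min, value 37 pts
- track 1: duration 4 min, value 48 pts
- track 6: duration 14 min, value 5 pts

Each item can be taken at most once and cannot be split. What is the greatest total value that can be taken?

This is a 0/1 knapsack; check combinations near the capacity.
- track 9+track 3+track 7+track 1: duration 7+15+13+4=39, value 49+41+44+48=182
- track 9+track 7+track 4+track 1: duration 7+13+14+4=38, value 49+44+37+48=178
- track 9+track 3+track 4+track 1: duration 7+15+14+4=40, value 49+41+37+48=175
Best: 182 pts.

182 pts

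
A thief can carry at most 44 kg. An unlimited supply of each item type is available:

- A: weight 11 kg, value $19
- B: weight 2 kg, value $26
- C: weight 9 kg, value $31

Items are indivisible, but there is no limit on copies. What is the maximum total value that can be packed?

Best value-per-unit is B at 26/2, and filling with it alone uses weight 22×2=44. No mix of the others beats 22×26 = 572.

$572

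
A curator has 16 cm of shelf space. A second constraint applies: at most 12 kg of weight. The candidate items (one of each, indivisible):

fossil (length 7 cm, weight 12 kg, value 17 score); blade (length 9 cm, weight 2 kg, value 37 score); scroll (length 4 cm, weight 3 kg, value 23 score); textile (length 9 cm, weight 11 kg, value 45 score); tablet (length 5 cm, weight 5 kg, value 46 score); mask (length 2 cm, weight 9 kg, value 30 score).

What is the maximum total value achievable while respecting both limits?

83 score

Feasible sets respecting both limits:
- blade+tablet: length 14, weight 7, value 83
- scroll+tablet: length 9, weight 8, value 69
- blade+mask: length 11, weight 11, value 67
Best: 83 score.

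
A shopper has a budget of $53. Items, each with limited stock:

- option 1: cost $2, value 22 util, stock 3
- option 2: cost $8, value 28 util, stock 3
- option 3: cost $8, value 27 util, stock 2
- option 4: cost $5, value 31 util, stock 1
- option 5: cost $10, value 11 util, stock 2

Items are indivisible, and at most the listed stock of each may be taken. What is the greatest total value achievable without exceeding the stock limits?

Top feasible selections:
- 3×option 1 + 3×option 2 + 2×option 3 + 1×option 4: cost 51, value 235
- 3×option 1 + 3×option 2 + 1×option 3 + 1×option 4 + 1×option 5: cost 53, value 219
- 3×option 1 + 2×option 2 + 2×option 3 + 1×option 4 + 1×option 5: cost 53, value 218
- 2×option 1 + 3×option 2 + 2×option 3 + 1×option 4: cost 49, value 213
Best: 235 util.

235 util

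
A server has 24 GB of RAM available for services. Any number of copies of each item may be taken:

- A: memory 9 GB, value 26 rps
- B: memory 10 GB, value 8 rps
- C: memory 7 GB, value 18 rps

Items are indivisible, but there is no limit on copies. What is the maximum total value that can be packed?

Best value-per-unit is A at 26/9; filling with it alone gives 2×26 = 52.
Optimal mix: 1×A + 2×C → memory 23, value 62.

62 rps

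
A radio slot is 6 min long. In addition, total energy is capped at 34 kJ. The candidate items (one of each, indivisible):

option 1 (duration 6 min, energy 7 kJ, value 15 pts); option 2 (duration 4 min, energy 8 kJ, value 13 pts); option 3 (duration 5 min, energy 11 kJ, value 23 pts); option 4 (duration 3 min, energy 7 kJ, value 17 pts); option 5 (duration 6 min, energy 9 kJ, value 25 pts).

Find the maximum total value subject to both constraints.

Feasible sets respecting both limits:
- option 5: duration 6, energy 9, value 25
- option 3: duration 5, energy 11, value 23
- option 4: duration 3, energy 7, value 17
- option 1: duration 6, energy 7, value 15
Best: 25 pts.

25 pts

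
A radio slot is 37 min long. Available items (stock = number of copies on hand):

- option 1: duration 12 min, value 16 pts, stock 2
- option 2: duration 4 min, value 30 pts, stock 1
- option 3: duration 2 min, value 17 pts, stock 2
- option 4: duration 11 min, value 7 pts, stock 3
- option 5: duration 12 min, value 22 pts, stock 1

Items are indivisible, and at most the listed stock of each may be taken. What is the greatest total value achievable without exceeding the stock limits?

102 pts

Best selections within duration 37 and stock limits:
- 1×option 1 + 1×option 2 + 2×option 3 + 1×option 5: duration 32, value 102
- 2×option 1 + 1×option 2 + 2×option 3: duration 32, value 96
- 1×option 2 + 2×option 3 + 1×option 4 + 1×option 5: duration 31, value 93
Best: 102 pts.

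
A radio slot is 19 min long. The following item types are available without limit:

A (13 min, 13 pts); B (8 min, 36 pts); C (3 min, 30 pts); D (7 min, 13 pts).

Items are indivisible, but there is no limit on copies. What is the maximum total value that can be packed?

180 pts

Best value-per-unit is C at 30/3, and filling with it alone uses duration 6×3=18. No mix of the others beats 6×30 = 180.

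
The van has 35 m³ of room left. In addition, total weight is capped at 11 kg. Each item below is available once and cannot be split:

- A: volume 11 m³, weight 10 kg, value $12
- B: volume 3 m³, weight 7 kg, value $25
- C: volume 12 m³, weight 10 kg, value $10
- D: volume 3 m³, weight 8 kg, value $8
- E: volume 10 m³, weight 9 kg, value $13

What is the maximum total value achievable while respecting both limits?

Feasible sets respecting both limits:
- B: volume 3, weight 7, value 25
- E: volume 10, weight 9, value 13
- A: volume 11, weight 10, value 12
- C: volume 12, weight 10, value 10
Best: $25.

$25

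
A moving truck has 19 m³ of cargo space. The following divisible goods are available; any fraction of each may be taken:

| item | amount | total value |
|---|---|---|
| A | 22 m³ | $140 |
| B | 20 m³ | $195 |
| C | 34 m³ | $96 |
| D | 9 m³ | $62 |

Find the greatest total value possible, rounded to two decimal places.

185.25

Take in order of value per unit:
- B (195/20 per unit): 19 of 20 → value 19×195/20 = 185.2500, running total 185.25
Total 185.25.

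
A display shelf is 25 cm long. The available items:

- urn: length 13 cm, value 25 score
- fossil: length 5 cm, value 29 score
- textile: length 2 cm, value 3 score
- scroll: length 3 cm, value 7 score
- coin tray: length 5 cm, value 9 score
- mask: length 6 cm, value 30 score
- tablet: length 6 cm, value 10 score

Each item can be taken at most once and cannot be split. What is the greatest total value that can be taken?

85 score

Check high-value combinations within 25 cm:
- fossil+scroll+coin tray+mask+tablet: length 5+3+5+6+6=25, value 29+7+9+30+10=85
- urn+fossil+mask: length 13+5+6=24, value 25+29+30=84
- fossil+textile+coin tray+mask+tablet: length 5+2+5+6+6=24, value 29+3+9+30+10=81
- fossil+textile+scroll+mask+tablet: length 5+2+3+6+6=22, value 29+3+7+30+10=79
- fossil+textile+scroll+coin tray+mask: length 5+2+3+5+6=21, value 29+3+7+9+30=78
Best: 85 score.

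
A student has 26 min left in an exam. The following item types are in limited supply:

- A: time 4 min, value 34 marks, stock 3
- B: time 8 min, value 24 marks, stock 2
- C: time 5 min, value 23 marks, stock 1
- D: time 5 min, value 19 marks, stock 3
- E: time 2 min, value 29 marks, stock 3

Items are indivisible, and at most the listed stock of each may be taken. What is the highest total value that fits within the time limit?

Best selections within time 26 and stock limits:
- 3×A + 1×B + 3×E: time 26, value 213
- 3×A + 1×C + 3×E: time 23, value 212
- 3×A + 1×D + 3×E: time 23, value 208
- 3×A + 1×C + 1×D + 2×E: time 26, value 202
Best: 213 marks.

213 marks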